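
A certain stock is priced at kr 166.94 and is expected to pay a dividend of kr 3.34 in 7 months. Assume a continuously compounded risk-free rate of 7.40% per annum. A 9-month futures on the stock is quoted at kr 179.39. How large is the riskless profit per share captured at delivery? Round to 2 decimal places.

PV(dividends) I = 3.34·e^(−0.0740·7/12) = 3.1989
Fair futures F* = (S − I)·e^(rT) = (166.94 − 3.1989)·e^0.055500 = 163.7411 × 1.057069 = 173.0856
Market kr 179.39 > fair 173.0856: forward overpriced → cash-and-carry (borrow at r, buy the stock and collect the dividends, short the forward).
Profit at T = |F_mkt − F*| = |179.39 − 173.0856| = kr 6.30 per share

kr 6.30 per share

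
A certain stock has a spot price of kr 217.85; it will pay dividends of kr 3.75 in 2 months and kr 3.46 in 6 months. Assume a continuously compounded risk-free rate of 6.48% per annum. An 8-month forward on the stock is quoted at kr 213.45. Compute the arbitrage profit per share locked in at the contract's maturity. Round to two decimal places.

PV(dividends) I = 3.75·e^(−0.0648·2/12) + 3.46·e^(−0.0648·6/12) = 7.0594
Fair forward F* = (S − I)·e^(rT) = (217.85 − 7.0594)·e^0.043200 = 210.7906 × 1.044147 = 220.0964
Market kr 213.45 < fair 220.0964: forward underpriced → reverse cash-and-carry (short the stock, invest proceeds at r, pay the dividends, go long the forward).
Profit at T = |F_mkt − F*| = |213.45 − 220.0964| = kr 6.65 per share

kr 6.65 per share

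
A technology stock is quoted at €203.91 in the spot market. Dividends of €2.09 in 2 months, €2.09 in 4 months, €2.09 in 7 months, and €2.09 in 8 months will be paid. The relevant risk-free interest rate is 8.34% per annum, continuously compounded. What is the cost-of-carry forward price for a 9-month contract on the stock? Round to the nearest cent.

PV(dividends) I = 2.09·e^(−0.0834·2/12) + 2.09·e^(−0.0834·4/12) + 2.09·e^(−0.0834·7/12) + 2.09·e^(−0.0834·8/12)
I = 2.0611 + 2.0327 + 1.9908 + 1.9770 = 8.0616
F = (S − I)·e^(rT) = (203.91 − 8.0616) · e^(0.0834·9/12)
= 195.8484 · e^0.062550 = 195.8484 × 1.064548 = €208.49

€208.49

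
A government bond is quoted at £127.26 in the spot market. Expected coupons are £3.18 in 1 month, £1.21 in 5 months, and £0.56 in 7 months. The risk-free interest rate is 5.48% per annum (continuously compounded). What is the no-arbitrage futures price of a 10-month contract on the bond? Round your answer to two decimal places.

£128.09

PV(coupons) I = 3.18·e^(−0.0548·1/12) + 1.21·e^(−0.0548·5/12) + 0.56·e^(−0.0548·7/12)
I = 3.1655 + 1.1827 + 0.5424 = 4.8906
F = (S − I)·e^(rT) = (127.26 − 4.8906) · e^(0.0548·10/12)
= 122.3694 · e^0.045667 = 122.3694 × 1.046726 = £128.09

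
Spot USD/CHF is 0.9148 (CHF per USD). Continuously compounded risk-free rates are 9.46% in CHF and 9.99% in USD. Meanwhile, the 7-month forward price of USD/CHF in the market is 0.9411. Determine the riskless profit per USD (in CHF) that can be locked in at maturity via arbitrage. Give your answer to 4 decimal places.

Fair forward: F* = S·e^(carry·T), with carry = (r_CHF − r_USD) = 0.0946 − 0.0999 = -0.0053
F* = 0.9148 · e^(-0.0053 × 7/12) = 0.9148 · e^-0.003092 = 0.9148 × 0.996913 = 0.9120
Market 0.9411 > fair 0.9120: forward overpriced → cash-and-carry (buy spot, short the forward).
At maturity, profit = |F_mkt − F*| = |0.9411 − 0.9120| = 0.0291 per USD (in CHF)

0.0291 per USD (in CHF)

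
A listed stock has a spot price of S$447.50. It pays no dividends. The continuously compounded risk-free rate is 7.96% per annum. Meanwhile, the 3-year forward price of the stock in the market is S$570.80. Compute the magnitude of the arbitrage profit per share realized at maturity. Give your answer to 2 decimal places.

Fair forward: F* = S·e^(carry·T), with carry = r = 0.0796
F* = 447.50 · e^(0.0796 × 3) = 447.50 · e^0.238800 = 447.50 × 1.269725 = S$568.2019
Market S$570.80 > fair S$568.2019: forward overpriced → cash-and-carry (buy spot, short the forward).
At maturity, profit = |F_mkt − F*| = |570.80 − 568.2019| = S$2.60 per share

S$2.60 per share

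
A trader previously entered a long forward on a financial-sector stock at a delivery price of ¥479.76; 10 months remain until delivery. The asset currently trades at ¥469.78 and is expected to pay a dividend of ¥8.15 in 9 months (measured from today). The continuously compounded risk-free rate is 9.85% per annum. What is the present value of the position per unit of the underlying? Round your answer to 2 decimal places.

¥20.26

PV(remaining dividends) I = 8.15·e^(−0.0985·9/12) = 7.5696
Current forward F = (S − I)·e^(rT) = (469.78 − 7.5696)·e^(0.0985·10/12) = 462.2104 × 1.085546 = 501.7507
Value (long) = (F − K)·e^(−rT) = (501.7507 − 479.76) × 0.921195 = 20.2577
Value = ¥20.26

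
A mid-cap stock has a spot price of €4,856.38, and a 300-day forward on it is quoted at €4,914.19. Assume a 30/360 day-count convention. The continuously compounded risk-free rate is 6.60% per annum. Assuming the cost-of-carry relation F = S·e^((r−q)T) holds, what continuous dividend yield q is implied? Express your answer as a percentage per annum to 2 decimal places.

From F = S·e^((r−q)T): (r − q) = ln(F/S)/T
ln(4914.19/4856.38) = ln(1.011904) = 0.011834
(r − q) = 0.011834 / (300/360) = 0.014201
q = r − ln(F/S)/T = 0.0660 − 0.014201 = 0.051799
q = 5.18%

5.18%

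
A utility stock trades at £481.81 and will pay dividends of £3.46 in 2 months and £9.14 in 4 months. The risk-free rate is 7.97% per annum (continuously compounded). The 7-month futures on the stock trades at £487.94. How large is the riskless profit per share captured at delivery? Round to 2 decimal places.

PV(dividends) I = 3.46·e^(−0.0797·2/12) + 9.14·e^(−0.0797·4/12) = 12.3147
Fair futures F* = (S − I)·e^(rT) = (481.81 − 12.3147)·e^0.046492 = 469.4953 × 1.047590 = 491.8386
Market £487.94 < fair 491.8386: forward underpriced → reverse cash-and-carry (short the stock, invest proceeds at r, pay the dividends, go long the forward).
Profit at T = |F_mkt − F*| = |487.94 − 491.8386| = £3.90 per share

£3.90 per share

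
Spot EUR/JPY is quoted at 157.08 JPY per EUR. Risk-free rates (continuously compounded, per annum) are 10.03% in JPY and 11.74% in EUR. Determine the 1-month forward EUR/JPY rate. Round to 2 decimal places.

156.86

F = S·e^((r_JPY − r_EUR)T) = 157.08 · e^((0.1003 − 0.1174) × 1/12)
= 157.08 · e^-0.001425 = 157.08 × 0.998576
F = 156.86 JPY per EUR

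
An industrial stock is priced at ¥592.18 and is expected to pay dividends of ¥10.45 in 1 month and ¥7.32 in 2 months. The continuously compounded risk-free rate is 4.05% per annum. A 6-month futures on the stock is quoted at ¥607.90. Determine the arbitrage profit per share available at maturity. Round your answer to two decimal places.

PV(dividends) I = 10.45·e^(−0.0405·1/12) + 7.32·e^(−0.0405·2/12) = 17.6855
Fair futures F* = (S − I)·e^(rT) = (592.18 − 17.6855)·e^0.020250 = 574.4945 × 1.020456 = 586.2464
Market ¥607.90 > fair 586.2464: forward overpriced → cash-and-carry (borrow at r, buy the stock and collect the dividends, short the forward).
Profit at T = |F_mkt − F*| = |607.90 − 586.2464| = ¥21.65 per share

¥21.65 per share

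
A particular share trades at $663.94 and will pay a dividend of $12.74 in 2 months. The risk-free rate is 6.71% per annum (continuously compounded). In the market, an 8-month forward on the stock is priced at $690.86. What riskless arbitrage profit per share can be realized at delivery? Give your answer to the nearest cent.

$9.72 per share

PV(dividends) I = 12.74·e^(−0.0671·2/12) = 12.5983
Fair forward F* = (S − I)·e^(rT) = (663.94 − 12.5983)·e^0.044733 = 651.3417 × 1.045749 = 681.1399
Market $690.86 > fair 681.1399: forward overpriced → cash-and-carry (borrow at r, buy the stock and collect the dividends, short the forward).
Profit at T = |F_mkt − F*| = |690.86 − 681.1399| = $9.72 per share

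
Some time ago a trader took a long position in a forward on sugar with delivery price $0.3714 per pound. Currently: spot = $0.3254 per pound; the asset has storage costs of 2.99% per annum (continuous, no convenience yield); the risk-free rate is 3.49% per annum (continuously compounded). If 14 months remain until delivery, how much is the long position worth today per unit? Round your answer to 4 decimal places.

-$0.0196 per pound

Current fair forward for the remaining 14 months: F = S·e^((r + u)·T), (r + u) = 0.0349 + 0.0299 = 0.0648
F = 0.3254 · e^(0.0648 × 14/12) = 0.3254 × 1.078531 = 0.3510
Value of long forward = (F − K)·e^(−rT) = (0.3510 − 0.3714) · e^(−0.0349·14/12)
= -0.0204 × 0.960101 = -0.0196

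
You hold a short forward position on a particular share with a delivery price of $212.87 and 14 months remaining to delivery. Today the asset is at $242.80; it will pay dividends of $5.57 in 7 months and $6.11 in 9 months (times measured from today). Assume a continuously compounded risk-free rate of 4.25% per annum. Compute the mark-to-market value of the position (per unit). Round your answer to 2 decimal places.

-$28.88

PV(remaining dividends) I = 5.57·e^(−0.0425·7/12) + 6.11·e^(−0.0425·9/12) = 11.3519
Current forward F = (S − I)·e^(rT) = (242.80 − 11.3519)·e^(0.0425·14/12) = 231.4481 × 1.050833 = 243.2133
Value (long) = (F − K)·e^(−rT) = (243.2133 − 212.87) × 0.951626 = 28.8755
Short position value = −(long value) = -$28.88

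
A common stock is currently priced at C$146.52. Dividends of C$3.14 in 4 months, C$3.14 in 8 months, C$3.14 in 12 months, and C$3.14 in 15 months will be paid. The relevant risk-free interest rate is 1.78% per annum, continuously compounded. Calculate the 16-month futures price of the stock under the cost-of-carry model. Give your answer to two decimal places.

C$137.36

PV(dividends) I = 3.14·e^(−0.0178·4/12) + 3.14·e^(−0.0178·8/12) + 3.14·e^(−0.0178·12/12) + 3.14·e^(−0.0178·15/12)
I = 3.1214 + 3.1030 + 3.0846 + 3.0709 = 12.3799
F = (S − I)·e^(rT) = (146.52 − 12.3799) · e^(0.0178·16/12)
= 134.1401 · e^0.023733 = 134.1401 × 1.024017 = C$137.36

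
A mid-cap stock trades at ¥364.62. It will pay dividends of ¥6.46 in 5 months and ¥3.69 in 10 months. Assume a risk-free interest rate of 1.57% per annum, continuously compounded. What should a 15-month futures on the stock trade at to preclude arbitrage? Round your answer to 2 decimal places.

¥361.59

PV(dividends) I = 6.46·e^(−0.0157·5/12) + 3.69·e^(−0.0157·10/12)
I = 6.4179 + 3.6420 = 10.0599
F = (S − I)·e^(rT) = (364.62 − 10.0599) · e^(0.0157·15/12)
= 354.5601 · e^0.019625 = 354.5601 × 1.019819 = ¥361.59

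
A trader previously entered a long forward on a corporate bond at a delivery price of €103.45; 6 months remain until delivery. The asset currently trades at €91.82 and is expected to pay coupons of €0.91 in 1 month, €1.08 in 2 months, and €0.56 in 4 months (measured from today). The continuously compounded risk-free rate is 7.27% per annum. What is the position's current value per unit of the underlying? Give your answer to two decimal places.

-€10.46

PV(remaining coupons) I = 0.91·e^(−0.0727·1/12) + 1.08·e^(−0.0727·2/12) + 0.56·e^(−0.0727·4/12) = 2.5181
Current forward F = (S − I)·e^(rT) = (91.82 − 2.5181)·e^(0.0727·6/12) = 89.3019 × 1.037019 = 92.6078
Value (long) = (F − K)·e^(−rT) = (92.6078 − 103.45) × 0.964303 = -10.4552
Value = -€10.46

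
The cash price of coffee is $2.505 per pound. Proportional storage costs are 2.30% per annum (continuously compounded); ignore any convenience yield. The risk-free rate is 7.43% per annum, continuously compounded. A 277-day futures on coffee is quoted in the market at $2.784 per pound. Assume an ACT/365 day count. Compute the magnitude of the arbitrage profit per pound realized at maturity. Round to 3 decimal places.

$0.087 per pound

Fair futures: F* = S·e^(carry·T), with carry = (r + u) = 0.0743 + 0.0230 = 0.0973
F* = 2.505 · e^(0.0973 × 277/365) = 2.505 · e^0.073841 = 2.505 × 1.076636 = $2.6970
Market $2.784 > fair $2.6970: forward overpriced → cash-and-carry (buy spot, short the forward).
At maturity, profit = |F_mkt − F*| = |2.784 − 2.6970| = $0.087 per pound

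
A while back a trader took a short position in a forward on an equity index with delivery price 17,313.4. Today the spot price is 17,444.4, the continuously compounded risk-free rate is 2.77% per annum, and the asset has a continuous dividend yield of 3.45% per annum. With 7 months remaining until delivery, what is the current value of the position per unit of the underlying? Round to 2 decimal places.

-60.95

Current fair forward for the remaining 7 months: F = S·e^((r − q)·T), (r − q) = 0.0277 − 0.0345 = -0.0068
F = 17444.4 · e^(-0.0068 × 7/12) = 17444.4 × 0.99604119 = 17375.3409
Value of long forward = (F − K)·e^(−rT) = (17375.3409 − 17313.4) · e^(−0.0277·7/12)
= 61.9409 × 0.98397151 = 60.95
Short position value = −(long value) = -60.95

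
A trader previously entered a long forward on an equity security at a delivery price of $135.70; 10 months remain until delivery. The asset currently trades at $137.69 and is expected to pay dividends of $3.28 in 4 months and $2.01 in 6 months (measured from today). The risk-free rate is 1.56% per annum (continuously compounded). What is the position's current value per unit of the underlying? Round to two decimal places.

-$1.51

PV(remaining dividends) I = 3.28·e^(−0.0156·4/12) + 2.01·e^(−0.0156·6/12) = 5.2574
Current forward F = (S − I)·e^(rT) = (137.69 − 5.2574)·e^(0.0156·10/12) = 132.4326 × 1.013085 = 134.1655
Value (long) = (F − K)·e^(−rT) = (134.1655 − 135.70) × 0.987084 = -1.5147
Value = -$1.51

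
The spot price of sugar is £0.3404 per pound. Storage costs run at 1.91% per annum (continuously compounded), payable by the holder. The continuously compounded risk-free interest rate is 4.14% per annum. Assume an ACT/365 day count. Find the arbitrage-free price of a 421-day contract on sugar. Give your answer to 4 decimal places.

Net carry = r + u − y = 0.0414 + 0.0191 − 0.0000 = 0.0605
F = S·e^((r+u−y)T) = 0.3404 · e^(0.0605 × 421/365) = 0.3404 · e^0.069782
= 0.3404 × 1.072274 = £0.3650 per pound

£0.3650 per pound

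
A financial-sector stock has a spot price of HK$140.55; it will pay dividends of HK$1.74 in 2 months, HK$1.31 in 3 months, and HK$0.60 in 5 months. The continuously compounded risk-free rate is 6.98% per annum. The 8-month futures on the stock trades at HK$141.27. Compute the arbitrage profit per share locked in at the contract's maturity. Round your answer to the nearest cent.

PV(dividends) I = 1.74·e^(−0.0698·2/12) + 1.31·e^(−0.0698·3/12) + 0.60·e^(−0.0698·5/12) = 3.5900
Fair futures F* = (S − I)·e^(rT) = (140.55 − 3.5900)·e^0.046533 = 136.9600 × 1.047633 = 143.4838
Market HK$141.27 < fair 143.4838: forward underpriced → reverse cash-and-carry (short the stock, invest proceeds at r, pay the dividends, go long the forward).
Profit at T = |F_mkt − F*| = |141.27 − 143.4838| = HK$2.21 per share

HK$2.21 per share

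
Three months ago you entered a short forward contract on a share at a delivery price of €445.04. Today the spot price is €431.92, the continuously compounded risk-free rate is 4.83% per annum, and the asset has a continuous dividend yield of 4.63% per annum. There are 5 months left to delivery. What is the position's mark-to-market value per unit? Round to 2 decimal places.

Current fair forward for the remaining 5 months: F = S·e^((r − q)·T), (r − q) = 0.0483 − 0.0463 = 0.0020
F = 431.92 · e^(0.0020 × 5/12) = 431.92 × 1.000834 = 432.2802
Value of long forward = (F − K)·e^(−rT) = (432.2802 − 445.04) · e^(−0.0483·5/12)
= -12.7598 × 0.980076 = -12.51
Short position value = −(long value) = €12.51

€12.51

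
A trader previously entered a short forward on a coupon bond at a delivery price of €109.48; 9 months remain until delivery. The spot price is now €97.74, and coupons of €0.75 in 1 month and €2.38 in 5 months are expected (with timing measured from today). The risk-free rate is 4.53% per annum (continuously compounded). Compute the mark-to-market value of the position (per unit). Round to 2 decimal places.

€11.17

PV(remaining coupons) I = 0.75·e^(−0.0453·1/12) + 2.38·e^(−0.0453·5/12) = 3.0827
Current forward F = (S − I)·e^(rT) = (97.74 − 3.0827)·e^(0.0453·9/12) = 94.6573 × 1.034559 = 97.9286
Value (long) = (F − K)·e^(−rT) = (97.9286 − 109.48) × 0.966596 = -11.1655
Short position value = −(long value) = €11.17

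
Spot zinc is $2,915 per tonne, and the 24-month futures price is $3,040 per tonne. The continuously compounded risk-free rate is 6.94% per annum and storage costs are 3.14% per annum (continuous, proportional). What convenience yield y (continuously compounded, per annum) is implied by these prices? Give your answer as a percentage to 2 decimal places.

7.98%

F = S·e^((r+u−y)T) ⇒ (r+u−y) = ln(F/S)/T
ln(3040/2915) = 0.041988; /T ⇒ 0.020994
y = r + u − ln(F/S)/T = 0.0694 + 0.0314 − 0.020994 = 0.079806
y = 7.98%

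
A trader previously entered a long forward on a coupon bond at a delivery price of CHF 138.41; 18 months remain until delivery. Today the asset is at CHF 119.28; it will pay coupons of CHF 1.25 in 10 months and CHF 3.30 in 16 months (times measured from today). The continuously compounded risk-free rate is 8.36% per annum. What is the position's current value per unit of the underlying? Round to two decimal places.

-CHF 6.94

PV(remaining coupons) I = 1.25·e^(−0.0836·10/12) + 3.30·e^(−0.0836·16/12) = 4.1178
Current forward F = (S − I)·e^(rT) = (119.28 − 4.1178)·e^(0.0836·18/12) = 115.1622 × 1.133602 = 130.5481
Value (long) = (F − K)·e^(−rT) = (130.5481 − 138.41) × 0.882144 = -6.9353
Value = -CHF 6.94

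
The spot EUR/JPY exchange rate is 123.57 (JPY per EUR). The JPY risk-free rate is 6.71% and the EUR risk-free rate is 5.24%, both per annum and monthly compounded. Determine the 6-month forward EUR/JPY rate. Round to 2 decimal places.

124.48

By covered interest parity, F = S · (1+r_JPY/12)^(12T) / (1+r_EUR/12)^(12T)
= 123.57 × 1.034023 / 1.026488 = 123.57 × 1.007341
F = 124.48 JPY per EUR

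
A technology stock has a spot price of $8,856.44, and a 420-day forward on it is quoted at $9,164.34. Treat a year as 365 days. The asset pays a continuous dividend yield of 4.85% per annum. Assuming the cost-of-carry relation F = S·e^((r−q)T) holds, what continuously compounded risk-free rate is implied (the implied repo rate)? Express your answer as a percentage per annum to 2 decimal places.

From F = S·e^((r−q)T): (r − q) = ln(F/S)/T
ln(9164.34/8856.44) = ln(1.034766) = 0.034175
(r − q) = 0.034175 / (420/365) = 0.029700
r = ln(F/S)/T + q = 0.029700 + 0.0485 = 0.078200
r = 7.82%

7.82%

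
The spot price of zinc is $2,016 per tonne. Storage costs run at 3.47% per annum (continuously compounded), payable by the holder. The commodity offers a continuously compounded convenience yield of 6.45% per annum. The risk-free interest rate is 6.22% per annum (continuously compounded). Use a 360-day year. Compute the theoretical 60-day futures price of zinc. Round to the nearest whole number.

Net carry = r + u − y = 0.0622 + 0.0347 − 0.0645 = 0.0324
F = S·e^((r+u−y)T) = 2016 · e^(0.0324 × 60/360) = 2016 · e^0.005400
= 2016 × 1.005415 = $2,027 per tonne

$2,027 per tonne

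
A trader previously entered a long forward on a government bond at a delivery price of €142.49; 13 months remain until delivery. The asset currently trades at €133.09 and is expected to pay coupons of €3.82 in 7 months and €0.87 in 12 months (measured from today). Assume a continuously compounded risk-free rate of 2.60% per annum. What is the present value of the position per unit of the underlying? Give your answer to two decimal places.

PV(remaining coupons) I = 3.82·e^(−0.0260·7/12) + 0.87·e^(−0.0260·12/12) = 4.6102
Current forward F = (S − I)·e^(rT) = (133.09 − 4.6102)·e^(0.0260·13/12) = 128.4798 × 1.028567 = 132.1501
Value (long) = (F − K)·e^(−rT) = (132.1501 − 142.49) × 0.972226 = -10.0527
Value = -€10.05

-€10.05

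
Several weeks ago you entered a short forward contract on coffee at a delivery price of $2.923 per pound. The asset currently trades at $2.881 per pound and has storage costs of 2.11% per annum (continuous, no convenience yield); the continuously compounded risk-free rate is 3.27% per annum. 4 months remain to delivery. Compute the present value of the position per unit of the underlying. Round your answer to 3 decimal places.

-$0.010 per pound

Current fair forward for the remaining 4 months: F = S·e^((r + u)·T), (r + u) = 0.0327 + 0.0211 = 0.0538
F = 2.881 · e^(0.0538 × 4/12) = 2.881 × 1.018095 = 2.9331
Value of long forward = (F − K)·e^(−rT) = (2.9331 − 2.923) · e^(−0.0327·4/12)
= 0.0101 × 0.989159 = 0.010
Short position value = −(long value) = -$0.010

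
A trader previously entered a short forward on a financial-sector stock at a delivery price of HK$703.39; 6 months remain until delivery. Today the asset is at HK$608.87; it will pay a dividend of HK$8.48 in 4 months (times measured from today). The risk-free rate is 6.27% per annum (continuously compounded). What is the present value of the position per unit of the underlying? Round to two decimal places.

PV(remaining dividends) I = 8.48·e^(−0.0627·4/12) = 8.3046
Current forward F = (S − I)·e^(rT) = (608.87 − 8.3046)·e^(0.0627·6/12) = 600.5654 × 1.031847 = 619.6916
Value (long) = (F − K)·e^(−rT) = (619.6916 − 703.39) × 0.969136 = -81.1151
Short position value = −(long value) = HK$81.12

HK$81.12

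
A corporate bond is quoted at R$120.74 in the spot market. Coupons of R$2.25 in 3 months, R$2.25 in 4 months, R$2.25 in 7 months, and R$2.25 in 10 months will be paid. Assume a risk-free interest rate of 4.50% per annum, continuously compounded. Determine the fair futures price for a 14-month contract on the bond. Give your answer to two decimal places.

PV(coupons) I = 2.25·e^(−0.0450·3/12) + 2.25·e^(−0.0450·4/12) + 2.25·e^(−0.0450·7/12) + 2.25·e^(−0.0450·10/12)
I = 2.2248 + 2.2165 + 2.1917 + 2.1672 = 8.8002
F = (S − I)·e^(rT) = (120.74 − 8.8002) · e^(0.0450·14/12)
= 111.9398 · e^0.052500 = 111.9398 × 1.053903 = R$117.97

R$117.97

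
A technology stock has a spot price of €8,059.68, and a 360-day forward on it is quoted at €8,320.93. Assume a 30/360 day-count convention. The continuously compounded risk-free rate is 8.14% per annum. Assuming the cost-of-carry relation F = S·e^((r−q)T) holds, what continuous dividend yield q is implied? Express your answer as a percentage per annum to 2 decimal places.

From F = S·e^((r−q)T): (r − q) = ln(F/S)/T
ln(8320.93/8059.68) = ln(1.032414) = 0.031900
(r − q) = 0.031900 / (360/360) = 0.031900
q = r − ln(F/S)/T = 0.0814 − 0.031900 = 0.049500
q = 4.95%

4.95%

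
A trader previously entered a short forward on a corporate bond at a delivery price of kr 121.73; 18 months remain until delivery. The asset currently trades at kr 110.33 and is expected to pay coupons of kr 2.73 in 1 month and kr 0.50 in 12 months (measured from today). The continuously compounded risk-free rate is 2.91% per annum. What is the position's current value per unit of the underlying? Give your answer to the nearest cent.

PV(remaining coupons) I = 2.73·e^(−0.0291·1/12) + 0.50·e^(−0.0291·12/12) = 3.2090
Current forward F = (S − I)·e^(rT) = (110.33 − 3.2090)·e^(0.0291·18/12) = 107.1210 × 1.044617 = 111.9004
Value (long) = (F − K)·e^(−rT) = (111.9004 − 121.73) × 0.957289 = -9.4098
Short position value = −(long value) = kr 9.41

kr 9.41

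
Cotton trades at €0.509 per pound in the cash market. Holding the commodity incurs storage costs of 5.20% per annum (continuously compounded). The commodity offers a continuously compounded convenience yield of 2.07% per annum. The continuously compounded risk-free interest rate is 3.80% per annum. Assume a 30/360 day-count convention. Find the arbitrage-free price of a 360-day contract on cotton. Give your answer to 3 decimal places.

Net carry = r + u − y = 0.0380 + 0.0520 − 0.0207 = 0.0693
F = S·e^((r+u−y)T) = 0.509 · e^(0.0693 × 360/360) = 0.509 · e^0.069300
= 0.509 × 1.071758 = €0.546 per pound

€0.546 per pound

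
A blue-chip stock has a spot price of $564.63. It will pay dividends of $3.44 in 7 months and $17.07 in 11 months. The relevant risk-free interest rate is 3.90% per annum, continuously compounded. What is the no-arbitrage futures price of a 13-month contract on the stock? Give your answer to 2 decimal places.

$568.31

PV(dividends) I = 3.44·e^(−0.0390·7/12) + 17.07·e^(−0.0390·11/12)
I = 3.3626 + 16.4705 = 19.8331
F = (S − I)·e^(rT) = (564.63 − 19.8331) · e^(0.0390·13/12)
= 544.7969 · e^0.042250 = 544.7969 × 1.043155 = $568.31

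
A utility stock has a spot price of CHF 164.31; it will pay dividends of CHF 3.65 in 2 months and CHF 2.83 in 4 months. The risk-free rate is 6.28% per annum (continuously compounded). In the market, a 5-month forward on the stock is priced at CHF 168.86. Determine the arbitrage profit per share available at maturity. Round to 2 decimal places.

CHF 6.75 per share

PV(dividends) I = 3.65·e^(−0.0628·2/12) + 2.83·e^(−0.0628·4/12) = 6.3834
Fair forward F* = (S − I)·e^(rT) = (164.31 − 6.3834)·e^0.026167 = 157.9266 × 1.026512 = 162.1136
Market CHF 168.86 > fair 162.1136: forward overpriced → cash-and-carry (borrow at r, buy the stock and collect the dividends, short the forward).
Profit at T = |F_mkt − F*| = |168.86 − 162.1136| = CHF 6.75 per share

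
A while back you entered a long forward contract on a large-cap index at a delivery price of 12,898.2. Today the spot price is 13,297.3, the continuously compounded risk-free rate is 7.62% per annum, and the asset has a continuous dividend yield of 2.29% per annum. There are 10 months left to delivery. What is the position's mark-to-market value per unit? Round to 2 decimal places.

941.32

Current fair forward for the remaining 10 months: F = S·e^((r − q)·T), (r − q) = 0.0762 − 0.0229 = 0.0533
F = 13297.3 · e^(0.0533 × 10/12) = 13297.3 × 1.04541785 = 13901.2348
Value of long forward = (F − K)·e^(−rT) = (13901.2348 − 12898.2) · e^(−0.0762·10/12)
= 1003.0348 × 0.93847412 = 941.32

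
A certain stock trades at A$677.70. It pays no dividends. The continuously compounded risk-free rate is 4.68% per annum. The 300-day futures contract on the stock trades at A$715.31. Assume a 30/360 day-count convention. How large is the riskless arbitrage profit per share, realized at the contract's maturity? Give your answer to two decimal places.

A$10.66 per share

Fair futures: F* = S·e^(carry·T), with carry = r = 0.0468
F* = 677.70 · e^(0.0468 × 300/360) = 677.70 · e^0.039000 = 677.70 × 1.039770 = A$704.6521
Market A$715.31 > fair A$704.6521: forward overpriced → cash-and-carry (buy spot, short the forward).
At maturity, profit = |F_mkt − F*| = |715.31 − 704.6521| = A$10.66 per share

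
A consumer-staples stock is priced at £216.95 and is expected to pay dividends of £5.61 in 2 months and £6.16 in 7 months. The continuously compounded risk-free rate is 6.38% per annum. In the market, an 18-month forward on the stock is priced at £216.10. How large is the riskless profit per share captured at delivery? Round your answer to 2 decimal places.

PV(dividends) I = 5.61·e^(−0.0638·2/12) + 6.16·e^(−0.0638·7/12) = 11.4856
Fair forward F* = (S − I)·e^(rT) = (216.95 − 11.4856)·e^0.095700 = 205.4644 × 1.100429 = 226.0990
Market £216.10 < fair 226.0990: forward underpriced → reverse cash-and-carry (short the stock, invest proceeds at r, pay the dividends, go long the forward).
Profit at T = |F_mkt − F*| = |216.10 − 226.0990| = £10.00 per share

£10.00 per share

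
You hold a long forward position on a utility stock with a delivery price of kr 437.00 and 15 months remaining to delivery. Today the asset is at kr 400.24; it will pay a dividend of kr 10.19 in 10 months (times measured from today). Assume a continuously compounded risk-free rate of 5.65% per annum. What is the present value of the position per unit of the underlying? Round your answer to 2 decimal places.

-kr 16.68

PV(remaining dividends) I = 10.19·e^(−0.0565·10/12) = 9.7213
Current forward F = (S − I)·e^(rT) = (400.24 − 9.7213)·e^(0.0565·15/12) = 390.5187 × 1.073179 = 419.0965
Value (long) = (F − K)·e^(−rT) = (419.0965 − 437.00) × 0.931811 = -16.6827
Value = -kr 16.68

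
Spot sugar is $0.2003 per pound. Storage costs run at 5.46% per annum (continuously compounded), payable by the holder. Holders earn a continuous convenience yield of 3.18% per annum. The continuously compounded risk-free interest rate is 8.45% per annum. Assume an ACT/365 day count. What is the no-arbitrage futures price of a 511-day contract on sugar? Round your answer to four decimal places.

$0.2328 per pound

Net carry = r + u − y = 0.0845 + 0.0546 − 0.0318 = 0.1073
F = S·e^((r+u−y)T) = 0.2003 · e^(0.1073 × 511/365) = 0.2003 · e^0.150220
= 0.2003 × 1.162090 = $0.2328 per pound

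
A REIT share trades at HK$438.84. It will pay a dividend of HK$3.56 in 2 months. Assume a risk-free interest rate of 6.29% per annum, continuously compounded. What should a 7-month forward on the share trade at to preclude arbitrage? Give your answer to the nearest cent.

PV(dividends) I = 3.56·e^(−0.0629·2/12)
I = 3.5229
F = (S − I)·e^(rT) = (438.84 − 3.5229) · e^(0.0629·7/12)
= 435.3171 · e^0.036692 = 435.3171 × 1.037373 = HK$451.59

HK$451.59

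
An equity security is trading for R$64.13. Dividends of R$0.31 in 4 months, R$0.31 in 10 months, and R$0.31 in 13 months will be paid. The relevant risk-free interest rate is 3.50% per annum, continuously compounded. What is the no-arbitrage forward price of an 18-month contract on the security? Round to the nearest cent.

PV(dividends) I = 0.31·e^(−0.0350·4/12) + 0.31·e^(−0.0350·10/12) + 0.31·e^(−0.0350·13/12)
I = 0.3064 + 0.3011 + 0.2985 = 0.9060
F = (S − I)·e^(rT) = (64.13 − 0.9060) · e^(0.0350·18/12)
= 63.2240 · e^0.052500 = 63.2240 × 1.053903 = R$66.63

R$66.63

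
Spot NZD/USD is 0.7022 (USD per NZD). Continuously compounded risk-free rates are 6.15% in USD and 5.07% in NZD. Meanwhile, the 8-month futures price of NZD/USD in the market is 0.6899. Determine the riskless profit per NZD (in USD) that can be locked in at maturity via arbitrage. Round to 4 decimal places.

0.0174 per NZD (in USD)

Fair futures: F* = S·e^(carry·T), with carry = (r_USD − r_NZD) = 0.0615 − 0.0507 = 0.0108
F* = 0.7022 · e^(0.0108 × 8/12) = 0.7022 · e^0.007200 = 0.7022 × 1.007226 = 0.7073
Market 0.6899 < fair 0.7073: forward underpriced → reverse cash-and-carry (short spot, go long the forward).
At maturity, profit = |F_mkt − F*| = |0.6899 − 0.7073| = 0.0174 per NZD (in USD)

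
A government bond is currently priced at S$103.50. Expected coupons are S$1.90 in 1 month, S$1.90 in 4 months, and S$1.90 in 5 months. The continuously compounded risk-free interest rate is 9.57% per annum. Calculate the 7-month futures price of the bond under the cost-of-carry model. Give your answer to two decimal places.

PV(coupons) I = 1.90·e^(−0.0957·1/12) + 1.90·e^(−0.0957·4/12) + 1.90·e^(−0.0957·5/12)
I = 1.8849 + 1.8403 + 1.8257 = 5.5509
F = (S − I)·e^(rT) = (103.50 − 5.5509) · e^(0.0957·7/12)
= 97.9491 · e^0.055825 = 97.9491 × 1.057413 = S$103.57

S$103.57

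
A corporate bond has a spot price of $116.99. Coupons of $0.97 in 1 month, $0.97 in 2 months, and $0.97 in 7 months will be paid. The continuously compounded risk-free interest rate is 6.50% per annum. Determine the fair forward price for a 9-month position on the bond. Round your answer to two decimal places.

PV(coupons) I = 0.97·e^(−0.0650·1/12) + 0.97·e^(−0.0650·2/12) + 0.97·e^(−0.0650·7/12)
I = 0.9648 + 0.9595 + 0.9339 = 2.8582
F = (S − I)·e^(rT) = (116.99 − 2.8582) · e^(0.0650·9/12)
= 114.1318 · e^0.048750 = 114.1318 × 1.049958 = $119.83

$119.83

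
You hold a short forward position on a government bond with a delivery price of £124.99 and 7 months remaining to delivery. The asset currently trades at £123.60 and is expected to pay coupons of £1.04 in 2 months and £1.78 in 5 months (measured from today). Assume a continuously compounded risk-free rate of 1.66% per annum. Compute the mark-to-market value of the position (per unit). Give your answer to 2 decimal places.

PV(remaining coupons) I = 1.04·e^(−0.0166·2/12) + 1.78·e^(−0.0166·5/12) = 2.8049
Current forward F = (S − I)·e^(rT) = (123.60 − 2.8049)·e^(0.0166·7/12) = 120.7951 × 1.009730 = 121.9704
Value (long) = (F − K)·e^(−rT) = (121.9704 − 124.99) × 0.990363 = -2.9905
Short position value = −(long value) = £2.99

£2.99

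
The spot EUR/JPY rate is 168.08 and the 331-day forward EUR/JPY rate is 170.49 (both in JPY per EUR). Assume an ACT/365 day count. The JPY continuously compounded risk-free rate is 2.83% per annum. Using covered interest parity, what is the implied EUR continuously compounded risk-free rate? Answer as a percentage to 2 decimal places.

1.26%

F = S·e^((r_JPY − r_EUR)T) ⇒ r_EUR = r_JPY − ln(F/S)/T
ln(170.49/168.08) = 0.014237; /(331/365) = 0.015699
r_EUR = 0.0283 − 0.015699 = 0.012601
r_EUR = 1.26%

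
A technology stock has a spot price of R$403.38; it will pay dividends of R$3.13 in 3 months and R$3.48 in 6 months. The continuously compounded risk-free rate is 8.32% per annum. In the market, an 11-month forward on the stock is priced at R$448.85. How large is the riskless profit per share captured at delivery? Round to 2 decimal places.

R$20.41 per share

PV(dividends) I = 3.13·e^(−0.0832·3/12) + 3.48·e^(−0.0832·6/12) = 6.4038
Fair forward F* = (S − I)·e^(rT) = (403.38 − 6.4038)·e^0.076267 = 396.9762 × 1.079251 = 428.4370
Market R$448.85 > fair 428.4370: forward overpriced → cash-and-carry (borrow at r, buy the stock and collect the dividends, short the forward).
Profit at T = |F_mkt − F*| = |448.85 − 428.4370| = R$20.41 per share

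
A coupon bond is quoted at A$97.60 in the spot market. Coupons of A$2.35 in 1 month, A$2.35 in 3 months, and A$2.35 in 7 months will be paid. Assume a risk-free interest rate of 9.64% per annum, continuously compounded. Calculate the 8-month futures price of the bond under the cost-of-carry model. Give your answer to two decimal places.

A$96.78

PV(coupons) I = 2.35·e^(−0.0964·1/12) + 2.35·e^(−0.0964·3/12) + 2.35·e^(−0.0964·7/12)
I = 2.3312 + 2.2940 + 2.2215 = 6.8467
F = (S − I)·e^(rT) = (97.60 − 6.8467) · e^(0.0964·8/12)
= 90.7533 · e^0.064267 = 90.7533 × 1.066377 = A$96.78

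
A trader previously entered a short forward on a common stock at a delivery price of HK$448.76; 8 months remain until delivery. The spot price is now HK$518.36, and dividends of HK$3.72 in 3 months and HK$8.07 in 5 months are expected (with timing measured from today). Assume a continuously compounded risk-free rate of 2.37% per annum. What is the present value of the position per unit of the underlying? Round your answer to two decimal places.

-HK$64.95

PV(remaining dividends) I = 3.72·e^(−0.0237·3/12) + 8.07·e^(−0.0237·5/12) = 11.6887
Current forward F = (S − I)·e^(rT) = (518.36 − 11.6887)·e^(0.0237·8/12) = 506.6713 × 1.015925 = 514.7400
Value (long) = (F − K)·e^(−rT) = (514.7400 − 448.76) × 0.984324 = 64.9457
Short position value = −(long value) = -HK$64.95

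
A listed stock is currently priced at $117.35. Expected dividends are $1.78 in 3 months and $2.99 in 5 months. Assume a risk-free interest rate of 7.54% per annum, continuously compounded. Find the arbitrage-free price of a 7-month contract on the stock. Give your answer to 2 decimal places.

$117.77

PV(dividends) I = 1.78·e^(−0.0754·3/12) + 2.99·e^(−0.0754·5/12)
I = 1.7468 + 2.8975 = 4.6443
F = (S − I)·e^(rT) = (117.35 − 4.6443) · e^(0.0754·7/12)
= 112.7057 · e^0.043983 = 112.7057 × 1.044965 = $117.77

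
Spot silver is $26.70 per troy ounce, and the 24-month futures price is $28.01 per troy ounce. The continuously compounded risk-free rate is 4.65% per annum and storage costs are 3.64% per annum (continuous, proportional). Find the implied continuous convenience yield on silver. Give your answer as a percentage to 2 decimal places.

F = S·e^((r+u−y)T) ⇒ (r+u−y) = ln(F/S)/T
ln(28.01/26.70) = 0.047898; /T ⇒ 0.023949
y = r + u − ln(F/S)/T = 0.0465 + 0.0364 − 0.023949 = 0.058951
y = 5.90%

5.90%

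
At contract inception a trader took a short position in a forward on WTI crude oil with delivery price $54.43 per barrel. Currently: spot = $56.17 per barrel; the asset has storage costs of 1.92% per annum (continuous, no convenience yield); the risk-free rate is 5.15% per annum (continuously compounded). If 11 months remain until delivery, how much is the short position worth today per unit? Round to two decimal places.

-$5.25 per barrel

Current fair forward for the remaining 11 months: F = S·e^((r + u)·T), (r + u) = 0.0515 + 0.0192 = 0.0707
F = 56.17 · e^(0.0707 × 11/12) = 56.17 × 1.066955 = 59.9309
Value of long forward = (F − K)·e^(−rT) = (59.9309 − 54.43) · e^(−0.0515·11/12)
= 5.5009 × 0.953889 = 5.25
Short position value = −(long value) = -$5.25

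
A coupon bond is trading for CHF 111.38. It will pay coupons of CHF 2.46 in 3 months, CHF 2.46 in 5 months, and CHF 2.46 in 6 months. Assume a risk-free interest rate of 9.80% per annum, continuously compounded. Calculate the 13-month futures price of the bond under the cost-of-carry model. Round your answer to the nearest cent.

CHF 115.96

PV(coupons) I = 2.46·e^(−0.0980·3/12) + 2.46·e^(−0.0980·5/12) + 2.46·e^(−0.0980·6/12)
I = 2.4005 + 2.3616 + 2.3424 = 7.1045
F = (S − I)·e^(rT) = (111.38 − 7.1045) · e^(0.0980·13/12)
= 104.2755 · e^0.106167 = 104.2755 × 1.112008 = CHF 115.96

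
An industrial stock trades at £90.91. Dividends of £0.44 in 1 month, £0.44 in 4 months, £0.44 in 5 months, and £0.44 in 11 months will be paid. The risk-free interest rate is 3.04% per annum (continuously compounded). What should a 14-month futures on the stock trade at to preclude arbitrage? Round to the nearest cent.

PV(dividends) I = 0.44·e^(−0.0304·1/12) + 0.44·e^(−0.0304·4/12) + 0.44·e^(−0.0304·5/12) + 0.44·e^(−0.0304·11/12)
I = 0.4389 + 0.4356 + 0.4345 + 0.4279 = 1.7369
F = (S − I)·e^(rT) = (90.91 − 1.7369) · e^(0.0304·14/12)
= 89.1731 · e^0.035467 = 89.1731 × 1.036103 = £92.39

£92.39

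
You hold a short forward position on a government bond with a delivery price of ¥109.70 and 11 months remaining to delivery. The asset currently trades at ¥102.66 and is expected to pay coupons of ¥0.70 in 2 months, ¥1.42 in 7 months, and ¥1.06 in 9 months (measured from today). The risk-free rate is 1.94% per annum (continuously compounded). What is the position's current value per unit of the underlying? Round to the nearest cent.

PV(remaining coupons) I = 0.70·e^(−0.0194·2/12) + 1.42·e^(−0.0194·7/12) + 1.06·e^(−0.0194·9/12) = 3.1464
Current forward F = (S − I)·e^(rT) = (102.66 − 3.1464)·e^(0.0194·11/12) = 99.5136 × 1.017942 = 101.2991
Value (long) = (F − K)·e^(−rT) = (101.2991 − 109.70) × 0.982374 = -8.2528
Short position value = −(long value) = ¥8.25

¥8.25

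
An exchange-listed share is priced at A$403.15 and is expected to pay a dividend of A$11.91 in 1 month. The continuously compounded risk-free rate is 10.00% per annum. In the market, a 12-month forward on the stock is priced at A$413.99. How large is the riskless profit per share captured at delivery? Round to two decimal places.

PV(dividends) I = 11.91·e^(−0.1000·1/12) = 11.8112
Fair forward F* = (S − I)·e^(rT) = (403.15 − 11.8112)·e^0.100000 = 391.3388 × 1.105171 = 432.4963
Market A$413.99 < fair 432.4963: forward underpriced → reverse cash-and-carry (short the stock, invest proceeds at r, pay the dividends, go long the forward).
Profit at T = |F_mkt − F*| = |413.99 − 432.4963| = A$18.51 per share

A$18.51 per share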